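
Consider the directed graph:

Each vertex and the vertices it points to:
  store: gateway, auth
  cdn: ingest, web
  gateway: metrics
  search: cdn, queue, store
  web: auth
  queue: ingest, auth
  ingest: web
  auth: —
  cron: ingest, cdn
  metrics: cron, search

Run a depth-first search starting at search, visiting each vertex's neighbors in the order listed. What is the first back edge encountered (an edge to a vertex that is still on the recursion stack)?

metrics→search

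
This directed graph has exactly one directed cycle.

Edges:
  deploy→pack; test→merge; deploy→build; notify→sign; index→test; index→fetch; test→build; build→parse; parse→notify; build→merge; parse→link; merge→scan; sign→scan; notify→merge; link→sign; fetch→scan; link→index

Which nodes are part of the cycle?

DFS with gray/black marking from build:
build gray
  merge gray
    scan gray
    scan black
  merge black
  parse gray
    link gray
      index gray
        test gray
          test→build: build is gray → back edge
Back edge closes the cycle build → parse → link → index → test → build; its vertices are {link, test, build, index, parse}.

link, test, build, index, parse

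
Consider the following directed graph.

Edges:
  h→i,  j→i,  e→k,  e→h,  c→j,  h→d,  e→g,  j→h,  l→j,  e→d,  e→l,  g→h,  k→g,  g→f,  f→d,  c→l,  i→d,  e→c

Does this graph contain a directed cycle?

No

DFS with white/gray/black marking, starting from g:
g gray
  h gray
    d gray
    d black
    i gray
      i→d: d black — skip
    i black
  h black
  f gray
    f→d: d black — skip
  f black
g black
c gray
  l gray
    j gray
      j→i: i black — skip
      j→h: h black — skip
    j black
  l black
  c→j: j black — skip
c black
e gray
  e→d: d black — skip
  e→c: c black — skip
  k gray
    k→g: g black — skip
  k black
  e→g: g black — skip
  e→l: l black — skip
  e→h: h black — skip
e black
Every edge goes to a white or black vertex — no back edge, so the graph is acyclic.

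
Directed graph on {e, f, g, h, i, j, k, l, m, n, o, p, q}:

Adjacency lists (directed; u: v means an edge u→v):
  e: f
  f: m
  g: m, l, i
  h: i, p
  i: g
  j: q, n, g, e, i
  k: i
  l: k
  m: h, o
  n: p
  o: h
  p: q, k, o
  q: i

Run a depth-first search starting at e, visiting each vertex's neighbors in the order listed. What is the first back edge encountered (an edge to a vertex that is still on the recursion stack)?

g->m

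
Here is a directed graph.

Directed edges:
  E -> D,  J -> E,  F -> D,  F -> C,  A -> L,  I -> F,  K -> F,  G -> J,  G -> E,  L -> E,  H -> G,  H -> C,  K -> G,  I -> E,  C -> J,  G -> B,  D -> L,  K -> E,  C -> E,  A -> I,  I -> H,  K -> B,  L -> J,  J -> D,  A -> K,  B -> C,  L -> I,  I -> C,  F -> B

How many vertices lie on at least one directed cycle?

10

A vertex is on a directed cycle iff it belongs to a strongly connected component of size ≥ 2 (or has a self-loop).
The vertices on cycles are {B, C, D, E, F, G, H, I, J, L} — 10 in total.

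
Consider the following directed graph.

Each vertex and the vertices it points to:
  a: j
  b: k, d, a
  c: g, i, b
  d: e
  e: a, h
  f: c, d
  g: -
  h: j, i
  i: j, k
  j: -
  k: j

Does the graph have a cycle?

DFS with white/gray/black marking, starting from b:
b gray
  k gray
    j gray
    j black
  k black
  d gray
    e gray
      a gray
        a→j: j black — skip
      a black
      h gray
        h→j: j black — skip
        i gray
          i→j: j black — skip
          i→k: k black — skip
        i black
      h black
    e black
  d black
  b→a: a black — skip
b black
c gray
  g gray
  g black
  c→i: i black — skip
  c→b: b black — skip
c black
f gray
  f→c: c black — skip
  f→d: d black — skip
f black
Every edge goes to a white or black vertex — no back edge, so the graph is acyclic.

No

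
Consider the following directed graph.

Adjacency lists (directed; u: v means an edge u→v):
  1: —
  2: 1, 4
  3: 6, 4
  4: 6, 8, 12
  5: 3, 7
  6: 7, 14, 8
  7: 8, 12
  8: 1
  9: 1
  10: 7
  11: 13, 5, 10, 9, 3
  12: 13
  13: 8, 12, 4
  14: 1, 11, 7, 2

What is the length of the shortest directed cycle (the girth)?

For each vertex v, BFS finds the shortest path from v back to v.
The shortest such closed walk is 13 → 12 → 13, length 2.

2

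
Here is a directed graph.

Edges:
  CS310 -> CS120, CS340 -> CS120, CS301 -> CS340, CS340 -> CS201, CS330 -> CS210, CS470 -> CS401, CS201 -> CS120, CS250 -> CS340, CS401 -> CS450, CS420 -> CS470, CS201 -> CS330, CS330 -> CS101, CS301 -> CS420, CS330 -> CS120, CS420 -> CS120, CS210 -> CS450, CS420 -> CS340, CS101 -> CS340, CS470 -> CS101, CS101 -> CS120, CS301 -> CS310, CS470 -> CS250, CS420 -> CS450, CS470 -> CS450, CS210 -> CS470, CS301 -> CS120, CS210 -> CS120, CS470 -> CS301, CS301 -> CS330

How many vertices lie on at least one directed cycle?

A vertex is on a directed cycle iff it belongs to a strongly connected component of size ≥ 2 (or has a self-loop).
The vertices on cycles are {CS101, CS201, CS210, CS250, CS301, CS330, CS340, CS420, CS470} — 9 in total.

9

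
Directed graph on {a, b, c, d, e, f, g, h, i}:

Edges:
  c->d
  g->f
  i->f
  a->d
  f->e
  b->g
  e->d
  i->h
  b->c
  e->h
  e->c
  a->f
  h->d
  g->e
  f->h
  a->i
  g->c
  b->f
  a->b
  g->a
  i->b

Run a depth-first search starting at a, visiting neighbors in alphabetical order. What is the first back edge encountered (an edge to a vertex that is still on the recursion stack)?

DFS from a (visiting neighbors in alphabetical order); mark gray on enter, black on exit:
a gray
  b gray
    c gray
      d gray
      d black
    c black
    f gray
      e gray
        e→c: c black — skip
        e→d: d black — skip
        h gray
          h→d: d black — skip
        h black
      e black
      f→h: h black — skip
    f black
    g gray
      g→a: a is gray → back edge
First back edge: g → a.

g->a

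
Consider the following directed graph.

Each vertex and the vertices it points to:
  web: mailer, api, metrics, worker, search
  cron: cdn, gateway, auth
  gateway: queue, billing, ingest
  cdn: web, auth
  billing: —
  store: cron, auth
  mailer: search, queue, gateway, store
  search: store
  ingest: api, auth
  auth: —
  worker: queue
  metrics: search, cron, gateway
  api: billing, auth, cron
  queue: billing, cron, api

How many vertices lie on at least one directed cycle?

12

A vertex is on a directed cycle iff it belongs to a strongly connected component of size ≥ 2 (or has a self-loop).
The vertices on cycles are {api, cdn, web, cron, queue, store, ingest, mailer, search, worker, gateway, metrics} — 12 in total.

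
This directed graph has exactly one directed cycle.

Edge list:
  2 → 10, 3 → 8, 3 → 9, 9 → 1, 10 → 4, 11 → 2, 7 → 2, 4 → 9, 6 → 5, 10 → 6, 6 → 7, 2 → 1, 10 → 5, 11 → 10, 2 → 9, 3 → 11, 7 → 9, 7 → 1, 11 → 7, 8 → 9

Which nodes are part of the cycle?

2, 6, 7, 10

DFS with gray/black marking from 10:
10 gray
  6 gray
    7 gray
      2 gray
        9 gray
          1 gray
          1 black
        9 black
        2→1: 1 black — skip
        2→10: 10 is gray → back edge
Back edge closes the cycle 10 → 6 → 7 → 2 → 10; its vertices are {2, 6, 7, 10}.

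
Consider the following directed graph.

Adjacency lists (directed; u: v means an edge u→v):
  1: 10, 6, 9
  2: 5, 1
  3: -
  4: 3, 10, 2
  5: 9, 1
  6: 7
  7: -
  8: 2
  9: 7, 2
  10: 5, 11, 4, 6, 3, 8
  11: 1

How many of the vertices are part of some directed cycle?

8

A vertex is on a directed cycle iff it belongs to a strongly connected component of size ≥ 2 (or has a self-loop).
The vertices on cycles are {1, 2, 4, 5, 8, 9, 10, 11} — 8 in total.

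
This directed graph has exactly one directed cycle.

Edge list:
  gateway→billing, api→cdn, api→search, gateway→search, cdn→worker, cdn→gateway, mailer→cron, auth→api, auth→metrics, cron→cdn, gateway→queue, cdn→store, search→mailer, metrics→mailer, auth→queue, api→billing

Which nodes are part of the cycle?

DFS with gray/black marking from cdn:
cdn gray
  store gray
  store black
  worker gray
  worker black
  gateway gray
    search gray
      mailer gray
        cron gray
          cron→cdn: cdn is gray → back edge
Back edge closes the cycle cdn → gateway → search → mailer → cron → cdn; its vertices are {cdn, cron, mailer, search, gateway}.

cdn, cron, mailer, search, gateway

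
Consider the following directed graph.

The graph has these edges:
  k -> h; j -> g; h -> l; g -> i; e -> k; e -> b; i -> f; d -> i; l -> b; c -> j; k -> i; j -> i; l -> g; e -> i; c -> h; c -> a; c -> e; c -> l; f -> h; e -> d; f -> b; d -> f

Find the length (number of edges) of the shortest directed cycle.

5

For each vertex v, BFS finds the shortest path from v back to v.
The shortest such closed walk is l → g → i → f → h → l, length 5.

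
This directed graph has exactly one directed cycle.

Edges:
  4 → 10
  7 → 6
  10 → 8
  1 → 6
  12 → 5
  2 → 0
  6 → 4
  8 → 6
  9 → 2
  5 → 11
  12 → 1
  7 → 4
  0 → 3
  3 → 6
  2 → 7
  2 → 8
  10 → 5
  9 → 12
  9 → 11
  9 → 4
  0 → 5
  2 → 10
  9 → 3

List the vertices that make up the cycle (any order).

4, 6, 8, 10

DFS with gray/black marking from 10:
10 gray
  5 gray
    11 gray
    11 black
  5 black
  8 gray
    6 gray
      4 gray
        4→10: 10 is gray → back edge
Back edge closes the cycle 10 → 8 → 6 → 4 → 10; its vertices are {4, 6, 8, 10}.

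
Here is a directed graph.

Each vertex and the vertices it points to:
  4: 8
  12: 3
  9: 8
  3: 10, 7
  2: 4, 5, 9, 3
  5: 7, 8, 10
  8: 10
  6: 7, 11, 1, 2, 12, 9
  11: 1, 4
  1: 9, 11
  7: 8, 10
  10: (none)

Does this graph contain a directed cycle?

DFS with white/gray/black marking, starting from 10:
10 gray
10 black
4 gray
  8 gray
    8→10: 10 black — skip
  8 black
4 black
12 gray
  3 gray
    3→10: 10 black — skip
    7 gray
      7→8: 8 black — skip
      7→10: 10 black — skip
    7 black
  3 black
12 black
9 gray
  9→8: 8 black — skip
9 black
2 gray
  2→4: 4 black — skip
  5 gray
    5→7: 7 black — skip
    5→8: 8 black — skip
    5→10: 10 black — skip
  5 black
  2→9: 9 black — skip
  2→3: 3 black — skip
2 black
6 gray
  6→7: 7 black — skip
  11 gray
    1 gray
      1→9: 9 black — skip
      1→11: 11 is gray → back edge
Back edge found, so a cycle exists: 11 → 1 → 11.

Yes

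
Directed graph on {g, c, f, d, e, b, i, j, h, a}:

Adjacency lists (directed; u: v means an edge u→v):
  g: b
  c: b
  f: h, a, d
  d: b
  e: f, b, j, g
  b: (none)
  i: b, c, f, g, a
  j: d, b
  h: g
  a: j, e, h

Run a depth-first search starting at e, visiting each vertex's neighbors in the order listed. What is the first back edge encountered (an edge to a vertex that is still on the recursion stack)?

DFS from e (visiting each vertex's neighbors in the order listed); mark gray on enter, black on exit:
e gray
  f gray
    h gray
      g gray
        b gray
        b black
      g black
    h black
    a gray
      j gray
        d gray
          d→b: b black — skip
        d black
        j→b: b black — skip
      j black
      a→e: e is gray → back edge
First back edge: a → e.

a->e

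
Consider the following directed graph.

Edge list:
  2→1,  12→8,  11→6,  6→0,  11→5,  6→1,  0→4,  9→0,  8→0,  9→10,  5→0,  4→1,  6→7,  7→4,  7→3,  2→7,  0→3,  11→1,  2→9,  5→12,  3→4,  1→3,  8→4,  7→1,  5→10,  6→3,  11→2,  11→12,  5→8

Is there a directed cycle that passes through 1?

Yes

1 is on a cycle iff 1 can reach itself via ≥1 edge.
1 → 3 → 4 → 1 — yes.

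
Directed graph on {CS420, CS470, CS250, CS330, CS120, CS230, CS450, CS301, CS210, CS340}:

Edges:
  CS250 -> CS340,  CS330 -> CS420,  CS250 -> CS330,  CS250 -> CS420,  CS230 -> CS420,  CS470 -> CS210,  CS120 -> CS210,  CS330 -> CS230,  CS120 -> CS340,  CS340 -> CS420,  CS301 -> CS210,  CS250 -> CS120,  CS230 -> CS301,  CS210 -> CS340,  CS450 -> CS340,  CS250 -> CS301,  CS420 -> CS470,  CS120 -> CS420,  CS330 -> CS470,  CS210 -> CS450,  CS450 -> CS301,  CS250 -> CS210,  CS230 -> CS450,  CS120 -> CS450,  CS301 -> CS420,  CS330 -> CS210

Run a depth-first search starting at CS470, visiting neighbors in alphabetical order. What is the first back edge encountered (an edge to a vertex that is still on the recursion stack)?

DFS from CS470 (visiting neighbors in alphabetical order); mark gray on enter, black on exit:
CS470 gray
  CS210 gray
    CS340 gray
      CS420 gray
        CS420→CS470: CS470 is gray → back edge
First back edge: CS420 → CS470.

CS420→CS470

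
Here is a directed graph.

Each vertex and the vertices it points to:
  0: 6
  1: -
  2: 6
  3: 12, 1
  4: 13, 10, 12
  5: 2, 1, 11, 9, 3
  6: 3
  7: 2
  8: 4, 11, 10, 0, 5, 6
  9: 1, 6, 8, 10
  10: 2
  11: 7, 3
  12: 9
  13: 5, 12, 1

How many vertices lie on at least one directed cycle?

13

A vertex is on a directed cycle iff it belongs to a strongly connected component of size ≥ 2 (or has a self-loop).
The vertices on cycles are {0, 2, 3, 4, 5, 6, 7, 8, 9, 10, 11, 12, 13} — 13 in total.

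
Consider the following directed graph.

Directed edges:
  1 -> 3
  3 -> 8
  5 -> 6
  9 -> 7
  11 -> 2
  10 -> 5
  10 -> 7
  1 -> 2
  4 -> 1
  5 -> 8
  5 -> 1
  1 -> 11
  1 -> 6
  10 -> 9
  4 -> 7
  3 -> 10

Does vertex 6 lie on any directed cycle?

6 lies on a cycle iff there is a path from 6 back to itself.
Exploring from 6, it never reaches itself; equivalently, its strongly connected component is a singleton.

No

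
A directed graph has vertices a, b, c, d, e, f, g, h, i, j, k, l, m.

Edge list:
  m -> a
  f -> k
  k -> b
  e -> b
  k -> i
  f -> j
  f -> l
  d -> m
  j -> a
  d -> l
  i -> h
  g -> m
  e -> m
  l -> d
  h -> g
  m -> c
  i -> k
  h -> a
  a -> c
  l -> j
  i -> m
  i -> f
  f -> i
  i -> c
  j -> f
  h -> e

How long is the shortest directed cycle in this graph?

For each vertex v, BFS finds the shortest path from v back to v.
The shortest such closed walk is f → j → f, length 2.

2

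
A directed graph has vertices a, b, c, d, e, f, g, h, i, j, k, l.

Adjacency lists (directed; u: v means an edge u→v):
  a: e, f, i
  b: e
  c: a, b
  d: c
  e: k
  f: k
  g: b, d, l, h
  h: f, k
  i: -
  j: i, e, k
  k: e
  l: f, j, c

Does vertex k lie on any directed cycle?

Yes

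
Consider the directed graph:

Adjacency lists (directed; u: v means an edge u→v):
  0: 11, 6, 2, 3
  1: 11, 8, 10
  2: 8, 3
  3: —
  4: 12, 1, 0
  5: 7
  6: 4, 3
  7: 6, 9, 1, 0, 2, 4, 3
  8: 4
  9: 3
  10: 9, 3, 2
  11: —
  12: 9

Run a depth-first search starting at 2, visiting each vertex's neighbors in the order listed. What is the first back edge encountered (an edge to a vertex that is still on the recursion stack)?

DFS from 2 (visiting each vertex's neighbors in the order listed); mark gray on enter, black on exit:
2 gray
  8 gray
    4 gray
      12 gray
        9 gray
          3 gray
          3 black
        9 black
      12 black
      1 gray
        11 gray
        11 black
        1→8: 8 is gray → back edge
First back edge: 1 → 8.

1→8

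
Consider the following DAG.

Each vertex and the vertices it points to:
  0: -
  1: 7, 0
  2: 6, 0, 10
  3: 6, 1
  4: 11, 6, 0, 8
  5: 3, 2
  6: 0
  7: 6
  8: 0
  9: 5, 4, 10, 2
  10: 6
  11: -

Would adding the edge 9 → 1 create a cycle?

No

Adding 9→1 creates a cycle iff 1 can already reach 9.
Explore from 1: no path reaches 9. The graph stays acyclic.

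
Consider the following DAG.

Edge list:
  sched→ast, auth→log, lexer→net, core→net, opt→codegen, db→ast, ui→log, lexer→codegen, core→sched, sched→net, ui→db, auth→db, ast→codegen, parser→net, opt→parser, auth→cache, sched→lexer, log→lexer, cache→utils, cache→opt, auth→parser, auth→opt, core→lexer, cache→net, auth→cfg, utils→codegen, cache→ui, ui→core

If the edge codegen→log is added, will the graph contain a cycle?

Yes

Adding codegen→log creates a cycle iff log can already reach codegen.
Path from log: log → lexer → codegen.
So log → … → codegen → log is a cycle.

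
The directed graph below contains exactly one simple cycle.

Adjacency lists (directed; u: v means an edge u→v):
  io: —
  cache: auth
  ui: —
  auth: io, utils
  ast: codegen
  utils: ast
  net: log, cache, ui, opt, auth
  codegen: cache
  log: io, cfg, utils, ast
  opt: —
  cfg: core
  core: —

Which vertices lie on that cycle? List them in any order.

ast, auth, cache, utils, codegen

DFS with gray/black marking from utils:
utils gray
  ast gray
    codegen gray
      cache gray
        auth gray
          io gray
          io black
          auth→utils: utils is gray → back edge
Back edge closes the cycle utils → ast → codegen → cache → auth → utils; its vertices are {ast, auth, cache, utils, codegen}.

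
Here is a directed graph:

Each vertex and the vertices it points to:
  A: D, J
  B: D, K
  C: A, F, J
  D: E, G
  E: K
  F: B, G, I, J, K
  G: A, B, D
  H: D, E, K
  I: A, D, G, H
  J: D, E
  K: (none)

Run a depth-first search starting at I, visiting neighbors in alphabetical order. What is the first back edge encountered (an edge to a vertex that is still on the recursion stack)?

G→A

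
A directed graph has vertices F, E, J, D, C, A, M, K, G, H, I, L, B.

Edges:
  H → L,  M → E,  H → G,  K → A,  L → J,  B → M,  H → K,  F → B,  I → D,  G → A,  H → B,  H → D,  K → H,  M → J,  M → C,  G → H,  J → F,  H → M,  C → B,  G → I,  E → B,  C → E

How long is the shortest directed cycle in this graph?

2

For each vertex v, BFS finds the shortest path from v back to v.
The shortest such closed walk is H → G → H, length 2.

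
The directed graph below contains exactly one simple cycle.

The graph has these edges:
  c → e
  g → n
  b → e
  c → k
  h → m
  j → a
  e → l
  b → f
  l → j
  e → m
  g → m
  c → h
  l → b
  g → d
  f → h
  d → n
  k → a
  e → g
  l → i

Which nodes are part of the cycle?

b, e, l

DFS with gray/black marking from e:
e gray
  l gray
    i gray
    i black
    j gray
      a gray
      a black
    j black
    b gray
      f gray
        h gray
          m gray
          m black
        h black
      f black
      b→e: e is gray → back edge
Back edge closes the cycle e → l → b → e; its vertices are {b, e, l}.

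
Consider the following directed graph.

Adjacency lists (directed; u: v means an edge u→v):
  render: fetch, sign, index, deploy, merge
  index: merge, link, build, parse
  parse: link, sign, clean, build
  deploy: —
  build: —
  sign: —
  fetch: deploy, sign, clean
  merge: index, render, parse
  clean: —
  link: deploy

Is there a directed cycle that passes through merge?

Yes

merge is on a cycle iff merge can reach itself via ≥1 edge.
merge → index → merge — yes.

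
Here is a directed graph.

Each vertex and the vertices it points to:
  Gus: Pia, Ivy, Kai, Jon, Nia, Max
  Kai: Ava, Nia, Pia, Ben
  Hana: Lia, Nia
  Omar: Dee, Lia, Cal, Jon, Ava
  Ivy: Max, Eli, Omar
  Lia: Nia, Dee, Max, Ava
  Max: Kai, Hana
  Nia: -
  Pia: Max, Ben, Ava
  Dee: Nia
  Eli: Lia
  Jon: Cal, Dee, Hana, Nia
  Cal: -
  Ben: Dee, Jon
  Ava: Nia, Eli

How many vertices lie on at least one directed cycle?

A vertex is on a directed cycle iff it belongs to a strongly connected component of size ≥ 2 (or has a self-loop).
The vertices on cycles are {Ava, Ben, Eli, Jon, Kai, Lia, Max, Pia, Hana} — 9 in total.

9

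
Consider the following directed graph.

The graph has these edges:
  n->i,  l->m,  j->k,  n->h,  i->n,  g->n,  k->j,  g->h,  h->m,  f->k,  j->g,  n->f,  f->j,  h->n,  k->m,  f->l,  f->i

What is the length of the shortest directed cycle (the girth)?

2

For each vertex v, BFS finds the shortest path from v back to v.
The shortest such closed walk is n → h → n, length 2.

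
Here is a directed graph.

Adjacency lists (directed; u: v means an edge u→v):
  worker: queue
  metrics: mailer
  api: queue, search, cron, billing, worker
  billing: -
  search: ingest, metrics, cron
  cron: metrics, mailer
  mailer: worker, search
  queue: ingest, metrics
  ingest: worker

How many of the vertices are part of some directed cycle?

7

A vertex is on a directed cycle iff it belongs to a strongly connected component of size ≥ 2 (or has a self-loop).
The vertices on cycles are {cron, queue, ingest, mailer, search, worker, metrics} — 7 in total.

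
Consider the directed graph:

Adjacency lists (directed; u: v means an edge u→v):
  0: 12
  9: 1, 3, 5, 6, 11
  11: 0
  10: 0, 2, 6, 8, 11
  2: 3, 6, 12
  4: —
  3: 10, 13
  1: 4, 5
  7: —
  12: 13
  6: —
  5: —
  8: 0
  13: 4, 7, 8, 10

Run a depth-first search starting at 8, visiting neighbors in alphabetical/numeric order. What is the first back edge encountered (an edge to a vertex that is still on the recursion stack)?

DFS from 8 (visiting neighbors in alphabetical/numeric order); mark gray on enter, black on exit:
8 gray
  0 gray
    12 gray
      13 gray
        4 gray
        4 black
        7 gray
        7 black
        13→8: 8 is gray → back edge
First back edge: 13 → 8.

13→8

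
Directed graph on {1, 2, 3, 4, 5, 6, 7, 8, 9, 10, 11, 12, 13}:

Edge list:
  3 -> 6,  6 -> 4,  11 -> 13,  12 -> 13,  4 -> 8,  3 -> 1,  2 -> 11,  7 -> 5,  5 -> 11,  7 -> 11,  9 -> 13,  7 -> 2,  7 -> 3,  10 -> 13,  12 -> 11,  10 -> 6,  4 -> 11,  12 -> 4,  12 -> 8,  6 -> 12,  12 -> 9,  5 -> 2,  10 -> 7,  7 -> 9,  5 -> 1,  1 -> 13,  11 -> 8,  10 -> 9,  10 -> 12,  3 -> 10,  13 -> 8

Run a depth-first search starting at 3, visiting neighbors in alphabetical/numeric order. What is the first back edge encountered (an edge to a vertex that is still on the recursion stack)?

7->3

DFS from 3 (visiting neighbors in alphabetical/numeric order); mark gray on enter, black on exit:
3 gray
  1 gray
    13 gray
      8 gray
      8 black
    13 black
  1 black
  6 gray
    4 gray
      4→8: 8 black — skip
      11 gray
        11→8: 8 black — skip
        11→13: 13 black — skip
      11 black
    4 black
    12 gray
      12→4: 4 black — skip
      12→8: 8 black — skip
      9 gray
        9→13: 13 black — skip
      9 black
      12→11: 11 black — skip
      12→13: 13 black — skip
    12 black
  6 black
  10 gray
    10→6: 6 black — skip
    7 gray
      2 gray
        2→11: 11 black — skip
      2 black
      7→3: 3 is gray → back edge
First back edge: 7 → 3.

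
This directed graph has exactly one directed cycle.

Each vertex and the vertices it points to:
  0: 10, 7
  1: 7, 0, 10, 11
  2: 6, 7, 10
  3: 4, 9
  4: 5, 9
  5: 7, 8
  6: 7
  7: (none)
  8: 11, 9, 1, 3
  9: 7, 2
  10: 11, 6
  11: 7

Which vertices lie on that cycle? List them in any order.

3, 4, 5, 8

DFS with gray/black marking from 5:
5 gray
  7 gray
  7 black
  8 gray
    11 gray
      11→7: 7 black — skip
    11 black
    9 gray
      9→7: 7 black — skip
      2 gray
        6 gray
          6→7: 7 black — skip
        6 black
        2→7: 7 black — skip
        10 gray
          10→11: 11 black — skip
          10→6: 6 black — skip
        10 black
      2 black
    9 black
    1 gray
      1→7: 7 black — skip
      0 gray
        0→10: 10 black — skip
        0→7: 7 black — skip
      0 black
      1→10: 10 black — skip
      1→11: 11 black — skip
    1 black
    3 gray
      4 gray
        4→5: 5 is gray → back edge
Back edge closes the cycle 5 → 8 → 3 → 4 → 5; its vertices are {3, 4, 5, 8}.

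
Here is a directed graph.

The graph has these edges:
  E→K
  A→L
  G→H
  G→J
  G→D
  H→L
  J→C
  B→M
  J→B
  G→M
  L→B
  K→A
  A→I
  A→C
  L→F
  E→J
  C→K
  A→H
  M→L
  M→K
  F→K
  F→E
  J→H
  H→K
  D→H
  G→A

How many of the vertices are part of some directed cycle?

A vertex is on a directed cycle iff it belongs to a strongly connected component of size ≥ 2 (or has a self-loop).
The vertices on cycles are {A, B, C, E, F, H, J, K, L, M} — 10 in total.

10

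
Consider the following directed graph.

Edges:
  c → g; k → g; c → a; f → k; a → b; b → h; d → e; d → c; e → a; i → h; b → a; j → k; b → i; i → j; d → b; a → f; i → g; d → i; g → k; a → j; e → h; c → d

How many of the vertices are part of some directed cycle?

6

A vertex is on a directed cycle iff it belongs to a strongly connected component of size ≥ 2 (or has a self-loop).
The vertices on cycles are {a, b, c, d, g, k} — 6 in total.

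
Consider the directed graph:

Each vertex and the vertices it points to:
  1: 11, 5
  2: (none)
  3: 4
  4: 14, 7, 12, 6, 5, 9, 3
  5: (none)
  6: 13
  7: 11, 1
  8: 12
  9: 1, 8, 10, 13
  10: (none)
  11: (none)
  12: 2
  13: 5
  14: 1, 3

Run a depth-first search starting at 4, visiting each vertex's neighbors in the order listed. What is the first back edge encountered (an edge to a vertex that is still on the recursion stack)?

DFS from 4 (visiting each vertex's neighbors in the order listed); mark gray on enter, black on exit:
4 gray
  14 gray
    1 gray
      11 gray
      11 black
      5 gray
      5 black
    1 black
    3 gray
      3→4: 4 is gray → back edge
First back edge: 3 → 4.

3->4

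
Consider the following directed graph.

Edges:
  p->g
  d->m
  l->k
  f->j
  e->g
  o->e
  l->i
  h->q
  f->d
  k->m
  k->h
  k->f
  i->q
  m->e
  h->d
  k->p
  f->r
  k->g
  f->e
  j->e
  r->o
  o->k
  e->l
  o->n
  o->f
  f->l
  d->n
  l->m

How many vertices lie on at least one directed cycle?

10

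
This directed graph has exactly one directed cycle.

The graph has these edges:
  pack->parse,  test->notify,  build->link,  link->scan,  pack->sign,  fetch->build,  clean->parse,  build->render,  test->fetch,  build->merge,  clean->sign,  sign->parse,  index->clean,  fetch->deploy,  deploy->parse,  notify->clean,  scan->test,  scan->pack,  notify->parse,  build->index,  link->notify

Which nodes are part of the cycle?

link, scan, test, build, fetch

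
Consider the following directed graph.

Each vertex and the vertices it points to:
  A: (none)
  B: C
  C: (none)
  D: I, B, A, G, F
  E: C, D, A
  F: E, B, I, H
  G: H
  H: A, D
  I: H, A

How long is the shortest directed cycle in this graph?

3

For each vertex v, BFS finds the shortest path from v back to v.
The shortest such closed walk is G → H → D → G, length 3.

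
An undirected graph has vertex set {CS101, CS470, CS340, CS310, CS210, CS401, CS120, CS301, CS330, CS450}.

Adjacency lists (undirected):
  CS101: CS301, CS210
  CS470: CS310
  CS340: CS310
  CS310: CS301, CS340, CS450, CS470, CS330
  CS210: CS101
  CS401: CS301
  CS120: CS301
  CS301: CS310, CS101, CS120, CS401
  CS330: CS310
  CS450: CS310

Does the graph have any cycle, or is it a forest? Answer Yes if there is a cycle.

No

DFS, tracking each vertex's parent; an edge to a visited non-parent vertex closes a cycle.
Start from CS470:
visit CS470 (parent –)
  visit CS310 (parent CS470)
    visit CS301 (parent CS310)
      CS301–CS310: parent, skip
      visit CS101 (parent CS301)
        CS101–CS301: parent, skip
        visit CS210 (parent CS101)
          CS210–CS101: parent, skip
      visit CS120 (parent CS301)
        CS120–CS301: parent, skip
      visit CS401 (parent CS301)
        CS401–CS301: parent, skip
    visit CS340 (parent CS310)
      CS340–CS310: parent, skip
    visit CS450 (parent CS310)
      CS450–CS310: parent, skip
    CS310–CS470: parent, skip
    visit CS330 (parent CS310)
      CS330–CS310: parent, skip
No non-parent visited neighbor found — the graph is a forest.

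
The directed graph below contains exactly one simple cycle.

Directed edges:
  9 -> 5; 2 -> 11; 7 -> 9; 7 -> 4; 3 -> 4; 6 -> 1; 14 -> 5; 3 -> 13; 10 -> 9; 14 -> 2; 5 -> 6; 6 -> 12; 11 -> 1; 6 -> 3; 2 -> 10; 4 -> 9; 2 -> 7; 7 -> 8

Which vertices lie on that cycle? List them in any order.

DFS with gray/black marking from 5:
5 gray
  6 gray
    1 gray
    1 black
    12 gray
    12 black
    3 gray
      13 gray
      13 black
      4 gray
        9 gray
          9→5: 5 is gray → back edge
Back edge closes the cycle 5 → 6 → 3 → 4 → 9 → 5; its vertices are {3, 4, 5, 6, 9}.

3, 4, 5, 6, 9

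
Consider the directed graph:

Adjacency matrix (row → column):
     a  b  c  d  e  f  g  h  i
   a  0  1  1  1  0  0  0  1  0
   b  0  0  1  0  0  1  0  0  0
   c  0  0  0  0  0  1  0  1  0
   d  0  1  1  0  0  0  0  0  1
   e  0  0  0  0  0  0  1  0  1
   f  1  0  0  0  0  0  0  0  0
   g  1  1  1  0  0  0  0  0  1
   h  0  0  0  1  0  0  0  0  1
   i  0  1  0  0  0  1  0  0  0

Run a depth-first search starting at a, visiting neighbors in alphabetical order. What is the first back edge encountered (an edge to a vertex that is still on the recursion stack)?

DFS from a (visiting neighbors in alphabetical order); mark gray on enter, black on exit:
a gray
  b gray
    c gray
      f gray
        f→a: a is gray → back edge
First back edge: f → a.

f→a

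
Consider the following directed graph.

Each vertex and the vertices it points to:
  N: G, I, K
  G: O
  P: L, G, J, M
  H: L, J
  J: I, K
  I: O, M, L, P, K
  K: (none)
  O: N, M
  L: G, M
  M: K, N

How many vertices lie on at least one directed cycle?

8

A vertex is on a directed cycle iff it belongs to a strongly connected component of size ≥ 2 (or has a self-loop).
The vertices on cycles are {G, I, J, L, M, N, O, P} — 8 in total.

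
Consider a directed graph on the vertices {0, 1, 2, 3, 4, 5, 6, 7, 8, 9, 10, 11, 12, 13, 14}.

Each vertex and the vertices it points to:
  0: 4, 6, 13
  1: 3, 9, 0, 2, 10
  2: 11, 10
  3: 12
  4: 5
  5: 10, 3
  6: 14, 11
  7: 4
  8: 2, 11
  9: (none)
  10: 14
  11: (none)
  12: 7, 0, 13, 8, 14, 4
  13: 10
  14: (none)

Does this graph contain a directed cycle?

DFS with white/gray/black marking, starting from 13:
13 gray
  10 gray
    14 gray
    14 black
  10 black
13 black
0 gray
  4 gray
    5 gray
      5→10: 10 black — skip
      3 gray
        12 gray
          7 gray
            7→4: 4 is gray → back edge
Back edge found, so a cycle exists: 4 → 5 → 3 → 12 → 7 → 4.

Yes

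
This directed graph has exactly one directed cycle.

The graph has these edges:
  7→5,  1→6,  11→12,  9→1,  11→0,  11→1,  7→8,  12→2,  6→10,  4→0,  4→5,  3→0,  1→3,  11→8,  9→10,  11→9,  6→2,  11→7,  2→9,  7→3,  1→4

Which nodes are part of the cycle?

1, 2, 6, 9

DFS with gray/black marking from 9:
9 gray
  10 gray
  10 black
  1 gray
    4 gray
      5 gray
      5 black
      0 gray
      0 black
    4 black
    6 gray
      2 gray
        2→9: 9 is gray → back edge
Back edge closes the cycle 9 → 1 → 6 → 2 → 9; its vertices are {1, 2, 6, 9}.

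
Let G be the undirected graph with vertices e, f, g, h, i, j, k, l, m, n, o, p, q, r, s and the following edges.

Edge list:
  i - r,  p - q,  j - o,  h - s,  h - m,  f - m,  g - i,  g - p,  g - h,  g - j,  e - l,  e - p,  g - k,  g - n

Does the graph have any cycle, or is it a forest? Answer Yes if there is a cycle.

No

DFS, tracking each vertex's parent; an edge to a visited non-parent vertex closes a cycle.
Start from h:
visit h (parent –)
  visit g (parent h)
    visit p (parent g)
      visit q (parent p)
        q–p: parent, skip
      visit e (parent p)
        visit l (parent e)
          l–e: parent, skip
        e–p: parent, skip
      p–g: parent, skip
    visit j (parent g)
      j–g: parent, skip
      visit o (parent j)
        o–j: parent, skip
    visit k (parent g)
      k–g: parent, skip
    visit i (parent g)
      visit r (parent i)
        r–i: parent, skip
      i–g: parent, skip
    visit n (parent g)
      n–g: parent, skip
    g–h: parent, skip
  visit m (parent h)
    m–h: parent, skip
    visit f (parent m)
      f–m: parent, skip
  visit s (parent h)
    s–h: parent, skip
No non-parent visited neighbor found — the graph is a forest.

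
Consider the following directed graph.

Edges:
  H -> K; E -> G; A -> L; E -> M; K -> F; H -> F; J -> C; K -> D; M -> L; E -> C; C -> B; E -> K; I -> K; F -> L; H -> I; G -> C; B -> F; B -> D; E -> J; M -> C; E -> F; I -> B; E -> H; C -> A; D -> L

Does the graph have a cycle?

No

DFS with white/gray/black marking, starting from C:
C gray
  A gray
    L gray
    L black
  A black
  B gray
    D gray
      D→L: L black — skip
    D black
    F gray
      F→L: L black — skip
    F black
  B black
C black
E gray
  H gray
    K gray
      K→F: F black — skip
      K→D: D black — skip
    K black
    H→F: F black — skip
    I gray
      I→B: B black — skip
      I→K: K black — skip
    I black
  H black
  E→C: C black — skip
  J gray
    J→C: C black — skip
  J black
  M gray
    M→L: L black — skip
    M→C: C black — skip
  M black
  E→K: K black — skip
  G gray
    G→C: C black — skip
  G black
  E→F: F black — skip
E black
Every edge goes to a white or black vertex — no back edge, so the graph is acyclic.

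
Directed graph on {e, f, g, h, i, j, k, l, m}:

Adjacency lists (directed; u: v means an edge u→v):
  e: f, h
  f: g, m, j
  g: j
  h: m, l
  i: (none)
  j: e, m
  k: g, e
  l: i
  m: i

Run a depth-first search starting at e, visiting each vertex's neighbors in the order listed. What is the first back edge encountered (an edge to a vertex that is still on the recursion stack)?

DFS from e (visiting each vertex's neighbors in the order listed); mark gray on enter, black on exit:
e gray
  f gray
    g gray
      j gray
        j→e: e is gray → back edge
First back edge: j → e.

j→e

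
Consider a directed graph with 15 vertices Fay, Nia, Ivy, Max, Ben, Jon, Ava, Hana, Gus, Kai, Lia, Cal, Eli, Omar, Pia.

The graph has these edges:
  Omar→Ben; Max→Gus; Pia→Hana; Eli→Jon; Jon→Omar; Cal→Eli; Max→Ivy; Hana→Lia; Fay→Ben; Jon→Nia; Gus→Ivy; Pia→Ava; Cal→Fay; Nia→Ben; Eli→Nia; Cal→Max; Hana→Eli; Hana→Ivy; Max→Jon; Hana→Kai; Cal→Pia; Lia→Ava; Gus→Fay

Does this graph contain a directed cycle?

No

DFS with white/gray/black marking, starting from Pia:
Pia gray
  Hana gray
    Ivy gray
    Ivy black
    Kai gray
    Kai black
    Eli gray
      Jon gray
        Nia gray
          Ben gray
          Ben black
        Nia black
        Omar gray
          Omar→Ben: Ben black — skip
        Omar black
      Jon black
      Eli→Nia: Nia black — skip
    Eli black
    Lia gray
      Ava gray
      Ava black
    Lia black
  Hana black
  Pia→Ava: Ava black — skip
Pia black
Fay gray
  Fay→Ben: Ben black — skip
Fay black
Max gray
  Gus gray
    Gus→Fay: Fay black — skip
    Gus→Ivy: Ivy black — skip
  Gus black
  Max→Ivy: Ivy black — skip
  Max→Jon: Jon black — skip
Max black
Cal gray
  Cal→Fay: Fay black — skip
  Cal→Eli: Eli black — skip
  Cal→Pia: Pia black — skip
  Cal→Max: Max black — skip
Cal black
Every edge goes to a white or black vertex — no back edge, so the graph is acyclic.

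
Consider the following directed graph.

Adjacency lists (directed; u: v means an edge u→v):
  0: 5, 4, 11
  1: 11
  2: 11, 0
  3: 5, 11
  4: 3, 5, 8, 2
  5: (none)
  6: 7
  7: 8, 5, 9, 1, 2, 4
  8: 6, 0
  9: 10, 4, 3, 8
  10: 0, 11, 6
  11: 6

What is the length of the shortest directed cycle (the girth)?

For each vertex v, BFS finds the shortest path from v back to v.
The shortest such closed walk is 7 → 8 → 6 → 7, length 3.

3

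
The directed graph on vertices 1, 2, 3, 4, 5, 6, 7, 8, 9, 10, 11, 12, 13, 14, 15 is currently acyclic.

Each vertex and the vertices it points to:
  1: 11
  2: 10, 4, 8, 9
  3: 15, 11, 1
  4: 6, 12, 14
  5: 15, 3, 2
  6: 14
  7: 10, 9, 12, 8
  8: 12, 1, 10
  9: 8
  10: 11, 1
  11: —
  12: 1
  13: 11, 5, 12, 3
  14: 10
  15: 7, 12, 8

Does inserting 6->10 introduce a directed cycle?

No

Adding 6→10 creates a cycle iff 10 can already reach 6.
Explore from 10: no path reaches 6. The graph stays acyclic.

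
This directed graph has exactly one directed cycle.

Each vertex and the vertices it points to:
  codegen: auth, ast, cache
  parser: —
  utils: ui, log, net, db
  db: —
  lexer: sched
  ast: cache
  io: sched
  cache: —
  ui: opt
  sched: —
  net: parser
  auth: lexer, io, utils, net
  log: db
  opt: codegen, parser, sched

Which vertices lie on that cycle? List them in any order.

DFS with gray/black marking from codegen:
codegen gray
  auth gray
    lexer gray
      sched gray
      sched black
    lexer black
    io gray
      io→sched: sched black — skip
    io black
    utils gray
      ui gray
        opt gray
          opt→codegen: codegen is gray → back edge
Back edge closes the cycle codegen → auth → utils → ui → opt → codegen; its vertices are {ui, opt, auth, utils, codegen}.

ui, opt, auth, utils, codegen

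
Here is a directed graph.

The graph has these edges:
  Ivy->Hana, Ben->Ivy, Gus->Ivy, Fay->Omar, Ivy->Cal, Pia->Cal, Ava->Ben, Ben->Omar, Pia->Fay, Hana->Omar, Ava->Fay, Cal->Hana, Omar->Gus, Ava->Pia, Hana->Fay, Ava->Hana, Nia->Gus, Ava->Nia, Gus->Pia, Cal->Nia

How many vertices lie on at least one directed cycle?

8

A vertex is on a directed cycle iff it belongs to a strongly connected component of size ≥ 2 (or has a self-loop).
The vertices on cycles are {Cal, Fay, Gus, Ivy, Nia, Pia, Hana, Omar} — 8 in total.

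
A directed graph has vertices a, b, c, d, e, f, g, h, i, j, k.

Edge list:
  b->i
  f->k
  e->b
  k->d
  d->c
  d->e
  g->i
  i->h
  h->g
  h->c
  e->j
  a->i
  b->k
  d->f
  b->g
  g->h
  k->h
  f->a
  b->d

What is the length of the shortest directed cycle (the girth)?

2

For each vertex v, BFS finds the shortest path from v back to v.
The shortest such closed walk is g → h → g, length 2.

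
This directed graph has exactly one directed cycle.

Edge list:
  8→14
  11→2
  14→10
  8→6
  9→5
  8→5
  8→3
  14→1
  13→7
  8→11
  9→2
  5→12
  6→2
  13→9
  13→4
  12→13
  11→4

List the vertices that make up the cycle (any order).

DFS with gray/black marking from 5:
5 gray
  12 gray
    13 gray
      7 gray
      7 black
      4 gray
      4 black
      9 gray
        2 gray
        2 black
        9→5: 5 is gray → back edge
Back edge closes the cycle 5 → 12 → 13 → 9 → 5; its vertices are {5, 9, 12, 13}.

5, 9, 12, 13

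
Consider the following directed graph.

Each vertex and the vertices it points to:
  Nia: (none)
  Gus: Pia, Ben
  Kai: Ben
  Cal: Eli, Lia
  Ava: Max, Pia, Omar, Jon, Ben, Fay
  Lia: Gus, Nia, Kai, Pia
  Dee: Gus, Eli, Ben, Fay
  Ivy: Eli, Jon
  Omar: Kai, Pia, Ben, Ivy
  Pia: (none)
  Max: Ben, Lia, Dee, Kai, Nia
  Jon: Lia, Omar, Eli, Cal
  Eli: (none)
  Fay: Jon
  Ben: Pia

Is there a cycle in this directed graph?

Yes

DFS with white/gray/black marking, starting from Nia:
Nia gray
Nia black
Gus gray
  Pia gray
  Pia black
  Ben gray
    Ben→Pia: Pia black — skip
  Ben black
Gus black
Kai gray
  Kai→Ben: Ben black — skip
Kai black
Cal gray
  Eli gray
  Eli black
  Lia gray
    Lia→Gus: Gus black — skip
    Lia→Nia: Nia black — skip
    Lia→Kai: Kai black — skip
    Lia→Pia: Pia black — skip
  Lia black
Cal black
Ava gray
  Max gray
    Max→Ben: Ben black — skip
    Max→Lia: Lia black — skip
    Dee gray
      Dee→Gus: Gus black — skip
      Dee→Eli: Eli black — skip
      Dee→Ben: Ben black — skip
      Fay gray
        Jon gray
          Jon→Lia: Lia black — skip
          Omar gray
            Omar→Kai: Kai black — skip
            Omar→Pia: Pia black — skip
            Omar→Ben: Ben black — skip
            Ivy gray
              Ivy→Eli: Eli black — skip
              Ivy→Jon: Jon is gray → back edge
Back edge found, so a cycle exists: Jon → Omar → Ivy → Jon.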